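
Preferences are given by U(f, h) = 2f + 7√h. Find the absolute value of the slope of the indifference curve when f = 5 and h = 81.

MRS = 36/7

MU_f = 2, MU_h = 7/(2√h).
MRS = 2 ÷ (7/(2√h)).
At (5, 81): MRS = 36/7.
The indifference curve has slope −36/7 at this bundle.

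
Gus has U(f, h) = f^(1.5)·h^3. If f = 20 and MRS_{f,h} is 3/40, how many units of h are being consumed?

MU_f = 1.5·√f·h^3 and MU_h = 3·f^(1.5)·h^2.
MRS = MU_f/MU_h = (0.5)·h/f.
Substitute f = 20: MRS = h/40. Setting h/40 = 3/40 gives h = (3/40)·40 = 3.

h = 3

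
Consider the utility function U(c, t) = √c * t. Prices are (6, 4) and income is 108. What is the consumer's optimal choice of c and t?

c* = 6, t* = 18

MU_c = 0.5·c^(-0.5)·t and MU_t = √c.
MRS = MU_c/MU_t = (0.5)·t/c.
Tangency: set MRS = p_c/p_t = 6/4 = 1.5.
So (0.5)·t/c = 1.5, i.e. t = 3·c.
Substitute into the budget 6·c + 4·t = 108: 18·c = 108, so c* = 6.
Then t* = 3·6 = 18.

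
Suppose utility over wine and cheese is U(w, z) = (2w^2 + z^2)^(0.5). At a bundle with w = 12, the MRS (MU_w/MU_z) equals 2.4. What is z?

z = 10

For CES with ρ = 2, MRS = (2/1)·(z/w)^(-1).
Setting (2/1)·(z/12)^(-1) = 2.4 gives (z/12)^(-1) = 1.2, so z/12 = 5/6 and z = 10.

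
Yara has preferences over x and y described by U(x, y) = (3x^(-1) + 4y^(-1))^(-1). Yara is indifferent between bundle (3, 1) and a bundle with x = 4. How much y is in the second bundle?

y = 16/17

U depends on (x, y) only through S = 3x^(-1) + 4y^(-1), so equal utility means equal S. At (3, 1): S = 5.
With x = 4: 3·4^(-1) = 0.75, so 4y^(-1) = 5 − 0.75 = 4.25, i.e. y^(-1) = 17/16.
Hence y = 1/(17/16) = 16/17.
Check: U(4, 16/17) = 0.2.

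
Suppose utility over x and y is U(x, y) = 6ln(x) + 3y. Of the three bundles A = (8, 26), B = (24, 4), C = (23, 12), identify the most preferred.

Evaluate utility at each bundle:
U(A) = 90.477.
U(B) = 31.068.
U(C) = 54.813.
Highest utility is A, so A ≻ C ≻ B.

Bundle A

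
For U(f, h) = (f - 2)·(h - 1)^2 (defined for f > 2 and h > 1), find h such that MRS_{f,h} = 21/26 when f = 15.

MU_f = (h−1)^2, MU_h = 2·(f−2)·(h−1).
MRS = (1/2)·(h−1)/(f−2).
Substitute f = 15: MRS = (h − 1)/26. Setting this equal to 21/26 gives h − 1 = (21/26)·26 = 21, so h = 22.

h = 22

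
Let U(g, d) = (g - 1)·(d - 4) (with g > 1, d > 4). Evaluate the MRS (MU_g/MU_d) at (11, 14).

MRS = 1

MU_g = (d−4), MU_d = (g−1).
MRS = (d−4)/(g−1).
At (11, 14): MRS = 1.
The indifference curve has slope −1 at this bundle.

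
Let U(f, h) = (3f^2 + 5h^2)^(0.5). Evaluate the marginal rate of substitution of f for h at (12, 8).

MRS = 0.9

For CES with ρ = 2, MRS = (3/5)·(h/f)^(-1).
At (12, 8): MRS = 0.9.
So at (12, 8) the consumer would give up 0.9 units of h for one more unit of f.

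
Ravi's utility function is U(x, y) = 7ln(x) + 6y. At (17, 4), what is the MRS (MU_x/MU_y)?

MRS = 7/102

MU_x = 7/x, MU_y = 6.
MRS = 7/x ÷ 6.
At (17, 4): MRS = 7/102.
That is, one extra unit of x is worth 7/102 units of y at the margin.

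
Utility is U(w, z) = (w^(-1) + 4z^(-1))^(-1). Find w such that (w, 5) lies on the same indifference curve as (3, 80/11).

w = 12

U depends on (w, z) only through S = w^(-1) + 4z^(-1), so equal utility means equal S. At (3, 80/11): S = 53/60.
With z = 5: 4·5^(-1) = 0.8, so w^(-1) = 53/60 − 0.8 = 1/12.
Hence w = 1/(1/12) = 12.
Check: U(12, 5) = 1.1321.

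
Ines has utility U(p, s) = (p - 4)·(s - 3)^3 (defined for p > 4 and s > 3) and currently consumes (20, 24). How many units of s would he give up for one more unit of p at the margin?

MU_p = (s−3)^3, MU_s = 3·(p−4)·(s−3)^2.
MRS = (1/3)·(s−3)/(p−4).
At (20, 24): MRS = 7/16.
That is, one extra unit of p is worth 7/16 units of s at the margin.

MRS = 7/16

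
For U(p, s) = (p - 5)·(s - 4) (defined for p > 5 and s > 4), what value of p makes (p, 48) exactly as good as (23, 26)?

U(23, 26) = 396.
Set U(p, 48) = 396 and solve.
With s = 48: (48 − 4) = 44, so (p − 5) = 396/44 = 9.
So p = 5 + 9 = 14.
Check: U(14, 48) = 396.

p = 14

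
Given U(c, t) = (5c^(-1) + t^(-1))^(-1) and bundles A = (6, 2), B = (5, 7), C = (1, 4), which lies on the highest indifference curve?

Evaluate utility at each bundle:
U(A) = 0.750.
U(B) = 0.875.
U(C) = 0.190.
Highest utility is B, so B ≻ A ≻ C.

Bundle B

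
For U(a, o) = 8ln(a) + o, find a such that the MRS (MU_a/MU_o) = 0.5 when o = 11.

MU_a = 8/a, MU_o = 1.
MRS = 8/a ÷ 1.
MRS depends only on a: 8/a = 0.5 ⇒ a = 8/0.5 = 16.

a = 16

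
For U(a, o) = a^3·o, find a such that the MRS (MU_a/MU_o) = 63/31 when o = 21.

a = 31

MU_a = 3·a^2·o and MU_o = a^3.
MRS = MU_a/MU_o = (3/1)·o/a.
Substitute o = 21: MRS = 63/a. Setting 63/a = 63/31 gives a = 63/(63/31) = 31.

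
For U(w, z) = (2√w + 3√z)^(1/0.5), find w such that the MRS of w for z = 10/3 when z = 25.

w = 1

For CES with ρ = 0.5, MRS = (2/3)·√(z/w).
Setting (2/3)·√(25/w) = 10/3 gives √(25/w) = 5, so 25/w = 25 and w = 1.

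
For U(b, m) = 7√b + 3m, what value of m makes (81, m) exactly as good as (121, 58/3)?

U(121, 58/3) = 135.
Set U(81, m) = 135 and solve.
With b = 81: √81 = 9, so 3m = 135 − 7·9 = 72 and m = 24.
Check: U(81, 24) = 135.

m = 24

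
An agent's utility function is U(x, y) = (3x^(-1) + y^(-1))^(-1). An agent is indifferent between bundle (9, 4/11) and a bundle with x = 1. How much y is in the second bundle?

U depends on (x, y) only through S = 3x^(-1) + y^(-1), so equal utility means equal S. At (9, 4/11): S = 37/12.
With x = 1: 3·1^(-1) = 3, so y^(-1) = 37/12 − 3 = 1/12.
Hence y = 1/(1/12) = 12.
Check: U(1, 12) = 0.3243.

y = 12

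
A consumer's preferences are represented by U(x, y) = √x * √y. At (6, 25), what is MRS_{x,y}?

MU_x = 0.5·x^(-0.5)·√y and MU_y = 0.5·√x·y^(-0.5).
MRS = MU_x/MU_y = y/x.
At (6, 25): MRS = 25/6.
So at (6, 25) the consumer would give up 25/6 units of y for one more unit of x.

MRS = 25/6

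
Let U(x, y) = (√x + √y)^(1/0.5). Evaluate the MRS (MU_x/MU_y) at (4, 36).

For CES with ρ = 0.5, MRS = √(y/x).
At (4, 36): MRS = 3.
That is, one extra unit of x is worth 3 units of y at the margin.

MRS = 3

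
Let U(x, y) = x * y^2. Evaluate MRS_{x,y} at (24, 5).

MRS = 5/48

MU_x = y^2 and MU_y = 2·x·y.
MRS = MU_x/MU_y = (1/2)·y/x.
At (24, 5): MRS = 5/48.
The indifference curve has slope −5/48 at this bundle.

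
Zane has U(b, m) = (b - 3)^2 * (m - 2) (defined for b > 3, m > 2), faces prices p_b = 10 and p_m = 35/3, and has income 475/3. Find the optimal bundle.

b* = 10, m* = 5

MU_b = 2·(b−3)·(m−2), MU_m = (b−3)^2.
MRS = (2/1)·(m−2)/(b−3).
Tangency: set MRS = p_b/p_m = 10/(35/3) = 6/7.
So (2/1)·(m − 2)/(b − 3) = 6/7, i.e. (m − 2) = (3/7)·(b − 3).
Rewrite the budget in excess-of-subsistence terms: 10·(b − 3) + (35/3)·(m − 2) = 475/3 − 10·3 − (35/3)·2 = 105.
Substituting, 15·(b − 3) = 105, so b − 3 = 7 and b* = 10.
Then m − 2 = (3/7)·7 = 3, so m* = 5.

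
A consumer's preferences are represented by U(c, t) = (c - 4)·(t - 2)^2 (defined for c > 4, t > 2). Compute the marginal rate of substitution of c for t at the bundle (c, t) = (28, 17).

MRS = 5/16

MU_c = (t−2)^2, MU_t = 2·(c−4)·(t−2).
MRS = (1/2)·(t−2)/(c−4).
At (28, 17): MRS = 5/16.
So at (28, 17) the consumer would give up 5/16 units of t for one more unit of c.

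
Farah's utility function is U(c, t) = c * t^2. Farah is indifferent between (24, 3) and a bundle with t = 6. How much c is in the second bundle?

U(24, 3) = 216.
Set U(c, 6) = 216 and solve.
With t = 6: 6^2 = 36, so c = 216/36 = 6.
Check: U(6, 6) = 216.

c = 6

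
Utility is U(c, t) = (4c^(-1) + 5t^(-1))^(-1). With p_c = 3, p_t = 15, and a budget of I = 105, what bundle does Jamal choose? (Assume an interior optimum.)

c* = 10, t* = 5

For CES with ρ = -1, MRS = (4/5)·(t/c)^2.
Tangency: set MRS = p_c/p_t = 3/15 = 0.2.
So (t/c)^2 = 0.25; taking the square root, t/c = 0.5, i.e. t = 0.5·c.
Substitute into the budget 3·c + 15·t = 105: 10.5·c = 105, so c* = 10 and t* = 0.5·10 = 5.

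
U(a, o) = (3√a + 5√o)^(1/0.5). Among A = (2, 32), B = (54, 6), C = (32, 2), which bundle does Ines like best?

Evaluate utility at each bundle:
U(A) = 1058.000.
U(B) = 1176.000.
U(C) = 578.000.
Highest utility is B, so B ≻ A ≻ C.

Bundle B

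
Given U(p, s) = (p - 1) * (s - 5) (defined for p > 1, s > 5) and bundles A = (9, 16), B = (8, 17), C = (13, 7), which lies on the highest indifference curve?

Bundle A

Evaluate utility at each bundle:
U(A) = 88.
U(B) = 84.
U(C) = 24.
Highest utility is A, so A ≻ B ≻ C.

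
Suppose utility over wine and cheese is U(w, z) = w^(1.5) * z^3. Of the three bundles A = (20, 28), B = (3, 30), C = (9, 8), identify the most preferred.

Evaluate utility at each bundle:
U(A) = 1963446.570.
U(B) = 140296.115.
U(C) = 13824.000.
Highest utility is A, so A ≻ B ≻ C.

Bundle A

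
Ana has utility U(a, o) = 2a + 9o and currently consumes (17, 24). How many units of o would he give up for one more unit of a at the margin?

MU_a = 2, MU_o = 9, so MRS = 2/9 at every bundle.
At (17, 24): MRS = 2/9.
That is, one extra unit of a is worth 2/9 units of o at the margin.

MRS = 2/9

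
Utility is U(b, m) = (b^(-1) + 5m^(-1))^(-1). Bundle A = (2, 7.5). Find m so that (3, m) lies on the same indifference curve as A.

m = 6

U depends on (b, m) only through S = b^(-1) + 5m^(-1), so equal utility means equal S. At (2, 7.5): S = 7/6.
With b = 3: 3^(-1) = 1/3, so 5m^(-1) = 7/6 − 1/3 = 5/6, i.e. m^(-1) = 1/6.
Hence m = 1/(1/6) = 6.
Check: U(3, 6) = 0.8571.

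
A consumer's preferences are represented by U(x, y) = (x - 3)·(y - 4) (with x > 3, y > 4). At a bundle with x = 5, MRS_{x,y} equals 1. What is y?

MU_x = (y−4), MU_y = (x−3).
MRS = (y−4)/(x−3).
Substitute x = 5: MRS = (y − 4)/2. Setting this equal to 1 gives y − 4 = 1·2 = 2, so y = 6.

y = 6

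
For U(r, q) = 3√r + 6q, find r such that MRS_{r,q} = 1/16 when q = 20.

r = 16

MU_r = 3/(2√r), MU_q = 6.
MRS = 3/(2√r) ÷ 6.
MRS depends only on r: 0.25/√r = 1/16 ⇒ √r = 0.25/(1/16) = 4 ⇒ r = 16.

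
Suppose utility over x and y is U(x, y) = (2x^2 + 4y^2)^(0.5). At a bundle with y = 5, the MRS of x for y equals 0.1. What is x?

For CES with ρ = 2, MRS = (2/4)·(y/x)^(-1).
Setting (2/4)·(5/x)^(-1) = 0.1 gives (5/x)^(-1) = 0.2, so 5/x = 5 and x = 1.

x = 1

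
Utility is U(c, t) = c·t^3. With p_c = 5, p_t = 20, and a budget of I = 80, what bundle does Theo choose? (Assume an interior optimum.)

c* = 4, t* = 3

MU_c = t^3 and MU_t = 3·c·t^2.
MRS = MU_c/MU_t = (1/3)·t/c.
Tangency: set MRS = p_c/p_t = 5/20 = 0.25.
So (1/3)·t/c = 0.25, i.e. t = 0.75·c.
Substitute into the budget 5·c + 20·t = 80: 20·c = 80, so c* = 4.
Then t* = 0.75·4 = 3.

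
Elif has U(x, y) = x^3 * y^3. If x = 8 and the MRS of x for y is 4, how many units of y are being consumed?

MU_x = 3·x^2·y^3 and MU_y = 3·x^3·y^2.
MRS = MU_x/MU_y = y/x.
Substitute x = 8: MRS = y/8. Setting y/8 = 4 gives y = 4·8 = 32.

y = 32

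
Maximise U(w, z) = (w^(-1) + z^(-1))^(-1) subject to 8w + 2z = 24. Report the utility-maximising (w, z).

w* = 2, z* = 4

For CES with ρ = -1, MRS = (z/w)^2.
Tangency: set MRS = p_w/p_z = 8/2 = 4.
So (z/w)^2 = 4; taking the square root, z/w = 2, i.e. z = 2·w.
Substitute into the budget 8·w + 2·z = 24: 12·w = 24, so w* = 2 and z* = 2·2 = 4.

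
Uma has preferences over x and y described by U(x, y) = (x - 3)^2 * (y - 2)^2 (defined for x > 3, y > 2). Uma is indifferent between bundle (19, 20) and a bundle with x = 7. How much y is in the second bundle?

U(19, 20) = 82944.
Set U(7, y) = 82944 and solve.
With x = 7: (7 − 3)^2 = 16, so (y − 2)^2 = 82944/16 = 5184.
Taking the square root (with y > 2): y − 2 = 72, so y = 74.
Check: U(7, 74) = 82944.

y = 74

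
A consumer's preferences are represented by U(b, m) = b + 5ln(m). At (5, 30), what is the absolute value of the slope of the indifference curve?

MRS = 6

MU_b = 1, MU_m = 5/m.
MRS = 1 ÷ (5/m).
At (5, 30): MRS = 6.
The indifference curve has slope −6 at this bundle.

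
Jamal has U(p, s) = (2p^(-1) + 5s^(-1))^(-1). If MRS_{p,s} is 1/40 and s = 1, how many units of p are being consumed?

For CES with ρ = -1, MRS = (2/5)·(s/p)^2.
Setting (2/5)·(1/p)^2 = 1/40 gives (1/p)^2 = 1/16, so 1/p = 0.25 and p = 4.

p = 4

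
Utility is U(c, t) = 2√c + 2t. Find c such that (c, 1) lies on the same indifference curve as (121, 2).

U(121, 2) = 26.
Set U(c, 1) = 26 and solve.
With t = 1: 2√c = 26 − 2·1 = 24, so √c = 12 and c = 144.
Check: U(144, 1) = 26.

c = 144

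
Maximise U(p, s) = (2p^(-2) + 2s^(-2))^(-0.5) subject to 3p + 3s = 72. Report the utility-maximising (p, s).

For CES with ρ = -2, MRS = (s/p)^3.
Tangency: set MRS = p_p/p_s = 3/3 = 1.
So (s/p)^3 = 1; taking the cube root, s/p = 1, i.e. s = p.
Substitute into the budget 3·p + 3·s = 72: 6·p = 72, so p* = 12 and s* = 12.

p* = 12, s* = 12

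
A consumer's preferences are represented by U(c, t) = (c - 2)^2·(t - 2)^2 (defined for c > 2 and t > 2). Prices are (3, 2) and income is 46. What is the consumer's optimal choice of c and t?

MU_c = 2·(c−2)·(t−2)^2, MU_t = 2·(c−2)^2·(t−2).
MRS = (t−2)/(c−2).
Tangency: set MRS = p_c/p_t = 3/2 = 1.5.
So (t − 2)/(c − 2) = 1.5, i.e. (t − 2) = 1.5·(c − 2).
Rewrite the budget in excess-of-subsistence terms: 3·(c − 2) + 2·(t − 2) = 46 − 3·2 − 2·2 = 36.
Substituting, 6·(c − 2) = 36, so c − 2 = 6 and c* = 8.
Then t − 2 = 1.5·6 = 9, so t* = 11.

c* = 8, t* = 11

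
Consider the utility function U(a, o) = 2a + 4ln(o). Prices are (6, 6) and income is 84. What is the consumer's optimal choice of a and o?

a* = 12, o* = 2

MU_a = 2, MU_o = 4/o.
MRS = 2 ÷ (4/o).
Tangency: set MRS = p_a/p_o = 6/6 = 1.
MRS depends only on o: 0.5·o = 1 ⇒ o* = 1/0.5 = 2.
From the budget, 6·a = 84 − 6·2 = 72, so a* = 12.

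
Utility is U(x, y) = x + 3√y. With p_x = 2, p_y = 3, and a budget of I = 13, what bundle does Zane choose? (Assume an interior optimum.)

x* = 5, y* = 1

MU_x = 1, MU_y = 3/(2√y).
MRS = 1 ÷ (3/(2√y)).
Tangency: set MRS = p_x/p_y = 2/3.
MRS depends only on y: (2/3)·√y = 2/3 ⇒ √y = (2/3)/(2/3) = 1 ⇒ y* = 1.
From the budget, 2·x = 13 − 3·1 = 10, so x* = 5.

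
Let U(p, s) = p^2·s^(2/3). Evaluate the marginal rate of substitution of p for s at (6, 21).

MRS = 10.5

MU_p = 2·p·s^(2/3) and MU_s = 2/3·p^2·s^(-1/3).
MRS = MU_p/MU_s = (3)·s/p.
At (6, 21): MRS = 10.5.
The indifference curve has slope −10.5 at this bundle.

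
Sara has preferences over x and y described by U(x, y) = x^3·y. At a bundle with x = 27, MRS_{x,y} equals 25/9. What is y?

y = 25

MU_x = 3·x^2·y and MU_y = x^3.
MRS = MU_x/MU_y = (3/1)·y/x.
Substitute x = 27: MRS = y/9. Setting y/9 = 25/9 gives y = (25/9)·9 = 25.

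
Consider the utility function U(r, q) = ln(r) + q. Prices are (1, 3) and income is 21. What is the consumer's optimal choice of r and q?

MU_r = 1/r, MU_q = 1.
MRS = 1/r ÷ 1.
Tangency: set MRS = p_r/p_q = 1/3.
MRS depends only on r: 1/r = 1/3 ⇒ r* = 1/(1/3) = 3.
From the budget, 3·q = 21 − 1·3 = 18, so q* = 6.

r* = 3, q* = 6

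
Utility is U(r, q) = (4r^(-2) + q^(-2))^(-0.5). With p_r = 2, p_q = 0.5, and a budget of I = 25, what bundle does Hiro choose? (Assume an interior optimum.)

For CES with ρ = -2, MRS = (4/1)·(q/r)^3.
Tangency: set MRS = p_r/p_q = 2/0.5 = 4.
So (q/r)^3 = 1; taking the cube root, q/r = 1, i.e. q = r.
Substitute into the budget 2·r + 0.5·q = 25: 2.5·r = 25, so r* = 10 and q* = 10.

r* = 10, q* = 10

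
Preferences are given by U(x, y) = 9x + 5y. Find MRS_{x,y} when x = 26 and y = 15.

MRS = 1.8

MU_x = 9, MU_y = 5, so MRS = 9/5 = 1.8 at every bundle.
At (26, 15): MRS = 1.8.
So at (26, 15) the consumer would give up 1.8 units of y for one more unit of x.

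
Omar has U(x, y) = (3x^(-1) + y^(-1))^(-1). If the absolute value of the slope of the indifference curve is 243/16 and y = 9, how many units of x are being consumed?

x = 4

For CES with ρ = -1, MRS = (3/1)·(y/x)^2.
Setting (3/1)·(9/x)^2 = 243/16 gives (9/x)^2 = 81/16, so 9/x = 2.25 and x = 4.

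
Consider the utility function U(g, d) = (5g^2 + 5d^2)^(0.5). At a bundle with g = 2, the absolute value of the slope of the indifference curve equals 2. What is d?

For CES with ρ = 2, MRS = (d/g)^(-1).
Setting (d/2)^(-1) = 2 gives d/2 = 0.5 and d = 1.

d = 1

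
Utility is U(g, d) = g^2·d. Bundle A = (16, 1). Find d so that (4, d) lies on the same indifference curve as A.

d = 16

U(16, 1) = 256.
Set U(4, d) = 256 and solve.
With g = 4: 4^2 = 16, so d = 256/16 = 16.
Check: U(4, 16) = 256.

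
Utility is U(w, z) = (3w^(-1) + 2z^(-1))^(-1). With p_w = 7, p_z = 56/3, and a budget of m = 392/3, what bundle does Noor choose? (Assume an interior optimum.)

w* = 8, z* = 4

For CES with ρ = -1, MRS = (3/2)·(z/w)^2.
Tangency: set MRS = p_w/p_z = 7/(56/3) = 0.375.
So (z/w)^2 = 0.25; taking the square root, z/w = 0.5, i.e. z = 0.5·w.
Substitute into the budget 7·w + (56/3)·z = 392/3: (49/3)·w = 392/3, so w* = 8 and z* = 0.5·8 = 4.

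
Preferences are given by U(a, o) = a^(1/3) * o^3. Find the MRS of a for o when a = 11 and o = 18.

MRS = 2/11

MU_a = 1/3·a^(-2/3)·o^3 and MU_o = 3·a^(1/3)·o^2.
MRS = MU_a/MU_o = (1/9)·o/a.
At (11, 18): MRS = 2/11.
That is, one extra unit of a is worth 2/11 units of o at the margin.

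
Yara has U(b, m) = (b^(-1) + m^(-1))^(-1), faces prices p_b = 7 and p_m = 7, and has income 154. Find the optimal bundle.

b* = 11, m* = 11

For CES with ρ = -1, MRS = (m/b)^2.
Tangency: set MRS = p_b/p_m = 7/7 = 1.
So (m/b)^2 = 1; taking the square root, m/b = 1, i.e. m = b.
Substitute into the budget 7·b + 7·m = 154: 14·b = 154, so b* = 11 and m* = 11.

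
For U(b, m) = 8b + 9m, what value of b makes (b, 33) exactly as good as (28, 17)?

b = 10

U(28, 17) = 377.
Set U(b, 33) = 377 and solve.
8b + 9·33 = 377 ⇒ 8b = 80 ⇒ b = 10.
Check: U(10, 33) = 377.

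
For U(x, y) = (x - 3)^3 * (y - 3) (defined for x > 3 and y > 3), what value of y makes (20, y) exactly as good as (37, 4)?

y = 11

U(37, 4) = 39304.
Set U(20, y) = 39304 and solve.
With x = 20: (20 − 3)^3 = 4913, so (y − 3) = 39304/4913 = 8.
So y = 3 + 8 = 11.
Check: U(20, 11) = 39304.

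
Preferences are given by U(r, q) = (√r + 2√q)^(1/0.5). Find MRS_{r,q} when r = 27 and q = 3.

MRS = 1/6

For CES with ρ = 0.5, MRS = (1/2)·√(q/r).
At (27, 3): MRS = 1/6.
That is, one extra unit of r is worth 1/6 units of q at the margin.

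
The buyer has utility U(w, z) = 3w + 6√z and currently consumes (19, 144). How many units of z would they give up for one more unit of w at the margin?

MRS = 12

MU_w = 3, MU_z = 6/(2√z).
MRS = 3 ÷ (6/(2√z)).
At (19, 144): MRS = 12.
So at (19, 144) the consumer would give up 12 units of z for one more unit of w.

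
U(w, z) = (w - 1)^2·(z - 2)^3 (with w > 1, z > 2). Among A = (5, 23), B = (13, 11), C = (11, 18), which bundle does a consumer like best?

Bundle C

Evaluate utility at each bundle:
U(A) = 148176.
U(B) = 104976.
U(C) = 409600.
Highest utility is C, so C ≻ A ≻ B.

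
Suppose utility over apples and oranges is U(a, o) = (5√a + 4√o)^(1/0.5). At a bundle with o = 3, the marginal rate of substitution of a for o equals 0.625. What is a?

For CES with ρ = 0.5, MRS = (5/4)·√(o/a).
Setting (5/4)·√(3/a) = 0.625 gives √(3/a) = 0.5, so 3/a = 0.25 and a = 12.

a = 12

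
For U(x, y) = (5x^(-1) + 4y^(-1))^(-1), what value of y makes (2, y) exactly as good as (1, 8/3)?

U depends on (x, y) only through S = 5x^(-1) + 4y^(-1), so equal utility means equal S. At (1, 8/3): S = 6.5.
With x = 2: 5·2^(-1) = 2.5, so 4y^(-1) = 6.5 − 2.5 = 4, i.e. y^(-1) = 1.
Hence y = 1/1 = 1.
Check: U(2, 1) = 0.1538.

y = 1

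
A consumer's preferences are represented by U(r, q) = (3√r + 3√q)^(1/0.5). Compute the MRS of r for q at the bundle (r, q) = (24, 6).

For CES with ρ = 0.5, MRS = √(q/r).
At (24, 6): MRS = 0.5.
So at (24, 6) the consumer would give up 0.5 units of q for one more unit of r.

MRS = 0.5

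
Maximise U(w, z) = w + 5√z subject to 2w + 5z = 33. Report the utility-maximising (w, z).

w* = 14, z* = 1

MU_w = 1, MU_z = 5/(2√z).
MRS = 1 ÷ (5/(2√z)).
Tangency: set MRS = p_w/p_z = 2/5 = 0.4.
MRS depends only on z: 0.4·√z = 0.4 ⇒ √z = 0.4/0.4 = 1 ⇒ z* = 1.
From the budget, 2·w = 33 − 5·1 = 28, so w* = 14.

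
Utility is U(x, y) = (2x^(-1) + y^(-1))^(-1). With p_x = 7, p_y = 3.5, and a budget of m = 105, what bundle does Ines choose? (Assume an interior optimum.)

For CES with ρ = -1, MRS = (2/1)·(y/x)^2.
Tangency: set MRS = p_x/p_y = 7/3.5 = 2.
So (y/x)^2 = 1; taking the square root, y/x = 1, i.e. y = x.
Substitute into the budget 7·x + 3.5·y = 105: 10.5·x = 105, so x* = 10 and y* = 10.

x* = 10, y* = 10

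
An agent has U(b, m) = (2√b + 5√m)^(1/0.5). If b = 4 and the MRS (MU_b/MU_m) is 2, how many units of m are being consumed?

m = 100

For CES with ρ = 0.5, MRS = (2/5)·√(m/b).
Setting (2/5)·√(m/4) = 2 gives √(m/4) = 5, so m/4 = 25 and m = 100.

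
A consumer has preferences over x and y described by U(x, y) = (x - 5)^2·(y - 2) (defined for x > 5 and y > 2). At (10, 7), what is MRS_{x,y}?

MU_x = 2·(x−5)·(y−2), MU_y = (x−5)^2.
MRS = (2/1)·(y−2)/(x−5).
At (10, 7): MRS = 2.
So at (10, 7) the consumer would give up 2 units of y for one more unit of x.

MRS = 2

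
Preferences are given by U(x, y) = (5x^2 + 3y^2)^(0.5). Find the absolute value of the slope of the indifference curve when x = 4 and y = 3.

MRS = 20/9

For CES with ρ = 2, MRS = (5/3)·(y/x)^(-1).
At (4, 3): MRS = 20/9.
So at (4, 3) the consumer would give up 20/9 units of y for one more unit of x.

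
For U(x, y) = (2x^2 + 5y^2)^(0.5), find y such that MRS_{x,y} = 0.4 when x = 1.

For CES with ρ = 2, MRS = (2/5)·(y/x)^(-1).
Setting (2/5)·(y/1)^(-1) = 0.4 gives (y/1)^(-1) = 1, so y/1 = 1 and y = 1.

y = 1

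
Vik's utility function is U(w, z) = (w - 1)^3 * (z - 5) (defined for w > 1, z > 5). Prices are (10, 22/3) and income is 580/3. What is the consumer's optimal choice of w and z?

w* = 12, z* = 10

MU_w = 3·(w−1)^2·(z−5), MU_z = (w−1)^3.
MRS = (3/1)·(z−5)/(w−1).
Tangency: set MRS = p_w/p_z = 10/(22/3) = 15/11.
So (3/1)·(z − 5)/(w − 1) = 15/11, i.e. (z − 5) = (5/11)·(w − 1).
Rewrite the budget in excess-of-subsistence terms: 10·(w − 1) + (22/3)·(z − 5) = 580/3 − 10·1 − (22/3)·5 = 440/3.
Substituting, (40/3)·(w − 1) = 440/3, so w − 1 = 11 and w* = 12.
Then z − 5 = (5/11)·11 = 5, so z* = 10.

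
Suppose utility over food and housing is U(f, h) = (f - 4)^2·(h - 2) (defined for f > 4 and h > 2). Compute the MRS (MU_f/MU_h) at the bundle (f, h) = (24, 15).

MRS = 1.3

MU_f = 2·(f−4)·(h−2), MU_h = (f−4)^2.
MRS = (2/1)·(h−2)/(f−4).
At (24, 15): MRS = 1.3.
So at (24, 15) the consumer would give up 1.3 units of h for one more unit of f.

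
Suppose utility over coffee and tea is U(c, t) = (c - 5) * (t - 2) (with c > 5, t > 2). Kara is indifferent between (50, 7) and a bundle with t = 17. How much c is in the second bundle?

U(50, 7) = 225.
Set U(c, 17) = 225 and solve.
With t = 17: (17 − 2) = 15, so (c − 5) = 225/15 = 15.
So c = 5 + 15 = 20.
Check: U(20, 17) = 225.

c = 20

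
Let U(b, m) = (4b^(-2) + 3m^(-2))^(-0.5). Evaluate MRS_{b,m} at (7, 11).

For CES with ρ = -2, MRS = (4/3)·(m/b)^3.
At (7, 11): MRS = 5324/1029.
That is, one extra unit of b is worth 5324/1029 units of m at the margin.

MRS = 5324/1029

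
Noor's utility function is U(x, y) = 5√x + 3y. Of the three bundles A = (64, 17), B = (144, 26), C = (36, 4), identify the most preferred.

Bundle B

Evaluate utility at each bundle:
U(A) = 91.000.
U(B) = 138.000.
U(C) = 42.000.
Highest utility is B, so B ≻ A ≻ C.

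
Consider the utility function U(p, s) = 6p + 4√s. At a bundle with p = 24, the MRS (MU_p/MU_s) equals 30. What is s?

s = 100

MU_p = 6, MU_s = 4/(2√s).
MRS = 6 ÷ (4/(2√s)).
MRS depends only on s: 3·√s = 30 ⇒ √s = 30/3 = 10 ⇒ s = 100.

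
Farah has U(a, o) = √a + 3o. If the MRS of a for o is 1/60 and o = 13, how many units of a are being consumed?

a = 100

MU_a = 1/(2√a), MU_o = 3.
MRS = 1/(2√a) ÷ 3.
MRS depends only on a: (1/6)/√a = 1/60 ⇒ √a = (1/6)/(1/60) = 10 ⇒ a = 100.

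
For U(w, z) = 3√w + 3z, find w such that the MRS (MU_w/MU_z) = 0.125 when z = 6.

w = 16

MU_w = 3/(2√w), MU_z = 3.
MRS = 3/(2√w) ÷ 3.
MRS depends only on w: 0.5/√w = 0.125 ⇒ √w = 0.5/0.125 = 4 ⇒ w = 16.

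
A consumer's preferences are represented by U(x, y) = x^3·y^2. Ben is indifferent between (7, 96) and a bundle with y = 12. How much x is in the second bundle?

x = 28

U(7, 96) = 3161088.
Set U(x, 12) = 3161088 and solve.
With y = 12: 12^2 = 144, so x^3 = 3161088/144 = 21952; taking the cube root, x = 28.
Check: U(28, 12) = 3161088.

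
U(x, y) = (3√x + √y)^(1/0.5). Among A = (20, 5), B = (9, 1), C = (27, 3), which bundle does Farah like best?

Evaluate utility at each bundle:
U(A) = 245.000.
U(B) = 100.000.
U(C) = 300.000.
Highest utility is C, so C ≻ A ≻ B.

Bundle C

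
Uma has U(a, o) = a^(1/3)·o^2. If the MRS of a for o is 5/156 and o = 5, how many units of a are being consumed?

MU_a = 1/3·a^(-2/3)·o^2 and MU_o = 2·a^(1/3)·o.
MRS = MU_a/MU_o = (1/6)·o/a.
Substitute o = 5: MRS = (5/6)/a. Setting (5/6)/a = 5/156 gives a = (5/6)/(5/156) = 26.

a = 26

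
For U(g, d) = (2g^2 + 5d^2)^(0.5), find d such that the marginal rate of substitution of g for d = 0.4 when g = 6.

d = 6

For CES with ρ = 2, MRS = (2/5)·(d/g)^(-1).
Setting (2/5)·(d/6)^(-1) = 0.4 gives (d/6)^(-1) = 1, so d/6 = 1 and d = 6.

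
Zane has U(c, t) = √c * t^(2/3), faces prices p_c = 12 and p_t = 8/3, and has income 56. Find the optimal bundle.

MU_c = 0.5·c^(-0.5)·t^(2/3) and MU_t = 2/3·√c·t^(-1/3).
MRS = MU_c/MU_t = (0.75)·t/c.
Tangency: set MRS = p_c/p_t = 12/(8/3) = 4.5.
So (0.75)·t/c = 4.5, i.e. t = 6·c.
Substitute into the budget 12·c + (8/3)·t = 56: 28·c = 56, so c* = 2.
Then t* = 6·2 = 12.

c* = 2, t* = 12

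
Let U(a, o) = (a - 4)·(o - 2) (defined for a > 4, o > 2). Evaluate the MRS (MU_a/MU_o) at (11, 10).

MU_a = (o−2), MU_o = (a−4).
MRS = (o−2)/(a−4).
At (11, 10): MRS = 8/7.
That is, one extra unit of a is worth 8/7 units of o at the margin.

MRS = 8/7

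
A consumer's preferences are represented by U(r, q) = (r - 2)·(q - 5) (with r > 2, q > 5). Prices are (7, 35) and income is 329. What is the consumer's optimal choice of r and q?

MU_r = (q−5), MU_q = (r−2).
MRS = (q−5)/(r−2).
Tangency: set MRS = p_r/p_q = 7/35 = 0.2.
So (q − 5)/(r − 2) = 0.2, i.e. (q − 5) = 0.2·(r − 2).
Rewrite the budget in excess-of-subsistence terms: 7·(r − 2) + 35·(q − 5) = 329 − 7·2 − 35·5 = 140.
Substituting, 14·(r − 2) = 140, so r − 2 = 10 and r* = 12.
Then q − 5 = 0.2·10 = 2, so q* = 7.

r* = 12, q* = 7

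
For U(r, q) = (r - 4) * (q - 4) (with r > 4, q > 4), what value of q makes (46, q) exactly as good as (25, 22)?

U(25, 22) = 378.
Set U(46, q) = 378 and solve.
With r = 46: (46 − 4) = 42, so (q − 4) = 378/42 = 9.
So q = 4 + 9 = 13.
Check: U(46, 13) = 378.

q = 13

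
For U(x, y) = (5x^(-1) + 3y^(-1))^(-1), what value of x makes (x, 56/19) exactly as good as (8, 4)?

x = 14

U depends on (x, y) only through S = 5x^(-1) + 3y^(-1), so equal utility means equal S. At (8, 4): S = 1.375.
With y = 56/19: 3·(56/19)^(-1) = 57/56, so 5x^(-1) = 1.375 − 57/56 = 5/14, i.e. x^(-1) = 1/14.
Hence x = 1/(1/14) = 14.
Check: U(14, 56/19) = 0.7273.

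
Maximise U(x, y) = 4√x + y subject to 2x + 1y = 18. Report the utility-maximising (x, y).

MU_x = 4/(2√x), MU_y = 1.
MRS = 4/(2√x) ÷ 1.
Tangency: set MRS = p_x/p_y = 2/1 = 2.
MRS depends only on x: 2/√x = 2 ⇒ √x = 2/2 = 1 ⇒ x* = 1.
From the budget, 1·y = 18 − 2·1 = 16, so y* = 16.

x* = 1, y* = 16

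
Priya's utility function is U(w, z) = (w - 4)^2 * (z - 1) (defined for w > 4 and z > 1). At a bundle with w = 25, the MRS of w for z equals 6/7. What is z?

z = 10

MU_w = 2·(w−4)·(z−1), MU_z = (w−4)^2.
MRS = (2/1)·(z−1)/(w−4).
Substitute w = 25: MRS = (z − 1)/10.5. Setting this equal to 6/7 gives z − 1 = (6/7)·10.5 = 9, so z = 10.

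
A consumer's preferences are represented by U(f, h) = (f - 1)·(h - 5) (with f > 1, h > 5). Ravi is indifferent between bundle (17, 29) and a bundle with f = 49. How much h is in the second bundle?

U(17, 29) = 384.
Set U(49, h) = 384 and solve.
With f = 49: (49 − 1) = 48, so (h − 5) = 384/48 = 8.
So h = 5 + 8 = 13.
Check: U(49, 13) = 384.

h = 13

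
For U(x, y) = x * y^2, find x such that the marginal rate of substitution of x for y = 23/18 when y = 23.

MU_x = y^2 and MU_y = 2·x·y.
MRS = MU_x/MU_y = (1/2)·y/x.
Substitute y = 23: MRS = 11.5/x. Setting 11.5/x = 23/18 gives x = 11.5/(23/18) = 9.

x = 9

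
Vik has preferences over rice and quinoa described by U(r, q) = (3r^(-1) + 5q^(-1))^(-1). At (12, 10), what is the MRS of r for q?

For CES with ρ = -1, MRS = (3/5)·(q/r)^2.
At (12, 10): MRS = 5/12.
The indifference curve has slope −5/12 at this bundle.

MRS = 5/12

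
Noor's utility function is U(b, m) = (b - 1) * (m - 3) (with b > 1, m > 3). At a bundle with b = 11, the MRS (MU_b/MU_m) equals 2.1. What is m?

m = 24

MU_b = (m−3), MU_m = (b−1).
MRS = (m−3)/(b−1).
Substitute b = 11: MRS = (m − 3)/10. Setting this equal to 2.1 gives m − 3 = 2.1·10 = 21, so m = 24.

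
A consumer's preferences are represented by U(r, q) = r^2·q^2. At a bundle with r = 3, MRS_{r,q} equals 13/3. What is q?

q = 13

MU_r = 2·r·q^2 and MU_q = 2·r^2·q.
MRS = MU_r/MU_q = q/r.
Substitute r = 3: MRS = q/3. Setting q/3 = 13/3 gives q = (13/3)·3 = 13.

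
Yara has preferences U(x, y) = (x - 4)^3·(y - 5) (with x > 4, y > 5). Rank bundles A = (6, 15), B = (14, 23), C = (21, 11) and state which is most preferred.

Evaluate utility at each bundle:
U(A) = 80.
U(B) = 18000.
U(C) = 29478.
Highest utility is C, so C ≻ B ≻ A.

Bundle C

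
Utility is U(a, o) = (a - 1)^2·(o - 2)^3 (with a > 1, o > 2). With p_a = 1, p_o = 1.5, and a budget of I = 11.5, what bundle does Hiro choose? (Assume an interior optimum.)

a* = 4, o* = 5

MU_a = 2·(a−1)·(o−2)^3, MU_o = 3·(a−1)^2·(o−2)^2.
MRS = (2/3)·(o−2)/(a−1).
Tangency: set MRS = p_a/p_o = 1/1.5 = 2/3.
So (2/3)·(o − 2)/(a − 1) = 2/3, i.e. (o − 2) = (a − 1).
Rewrite the budget in excess-of-subsistence terms: 1·(a − 1) + 1.5·(o − 2) = 11.5 − 1·1 − 1.5·2 = 7.5.
Substituting, 2.5·(a − 1) = 7.5, so a − 1 = 3 and a* = 4.
Then o − 2 = 3, so o* = 5.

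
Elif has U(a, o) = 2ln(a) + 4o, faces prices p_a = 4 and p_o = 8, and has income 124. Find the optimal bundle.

a* = 1, o* = 15

MU_a = 2/a, MU_o = 4.
MRS = 2/a ÷ 4.
Tangency: set MRS = p_a/p_o = 4/8 = 0.5.
MRS depends only on a: 0.5/a = 0.5 ⇒ a* = 0.5/0.5 = 1.
From the budget, 8·o = 124 − 4·1 = 120, so o* = 15.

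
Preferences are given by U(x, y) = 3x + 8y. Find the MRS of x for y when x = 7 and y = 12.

MRS = 0.375

MU_x = 3, MU_y = 8, so MRS = 3/8 = 0.375 at every bundle.
At (7, 12): MRS = 0.375.
That is, one extra unit of x is worth 0.375 units of y at the margin.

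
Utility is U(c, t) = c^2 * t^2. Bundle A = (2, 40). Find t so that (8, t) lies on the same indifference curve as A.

t = 10

U(2, 40) = 6400.
Set U(8, t) = 6400 and solve.
With c = 8: 8^2 = 64, so t^2 = 6400/64 = 100; taking the square root, t = 10.
Check: U(8, 10) = 6400.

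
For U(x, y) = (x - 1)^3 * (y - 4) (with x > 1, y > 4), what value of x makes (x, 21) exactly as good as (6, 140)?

U(6, 140) = 17000.
Set U(x, 21) = 17000 and solve.
With y = 21: (21 − 4) = 17, so (x − 1)^3 = 17000/17 = 1000.
Taking the cube root (with x > 1): x − 1 = 10, so x = 11.
Check: U(11, 21) = 17000.

x = 11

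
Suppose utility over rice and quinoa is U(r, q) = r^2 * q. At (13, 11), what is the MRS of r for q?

MRS = 22/13

MU_r = 2·r·q and MU_q = r^2.
MRS = MU_r/MU_q = (2/1)·q/r.
At (13, 11): MRS = 22/13.
The indifference curve has slope −22/13 at this bundle.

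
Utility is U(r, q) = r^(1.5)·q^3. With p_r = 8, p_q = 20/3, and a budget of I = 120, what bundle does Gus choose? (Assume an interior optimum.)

MU_r = 1.5·√r·q^3 and MU_q = 3·r^(1.5)·q^2.
MRS = MU_r/MU_q = (0.5)·q/r.
Tangency: set MRS = p_r/p_q = 8/(20/3) = 1.2.
So (0.5)·q/r = 1.2, i.e. q = 2.4·r.
Substitute into the budget 8·r + (20/3)·q = 120: 24·r = 120, so r* = 5.
Then q* = 2.4·5 = 12.

r* = 5, q* = 12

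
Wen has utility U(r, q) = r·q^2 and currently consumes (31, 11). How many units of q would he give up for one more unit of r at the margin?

MU_r = q^2 and MU_q = 2·r·q.
MRS = MU_r/MU_q = (1/2)·q/r.
At (31, 11): MRS = 11/62.
So at (31, 11) the consumer would give up 11/62 units of q for one more unit of r.

MRS = 11/62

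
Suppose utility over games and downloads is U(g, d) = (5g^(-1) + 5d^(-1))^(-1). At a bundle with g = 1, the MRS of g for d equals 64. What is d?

d = 8

For CES with ρ = -1, MRS = (d/g)^2.
Setting (d/1)^2 = 64 gives d/1 = 8 and d = 8.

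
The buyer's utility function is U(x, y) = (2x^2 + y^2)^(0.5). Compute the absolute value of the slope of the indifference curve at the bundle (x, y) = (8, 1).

For CES with ρ = 2, MRS = (2/1)·(y/x)^(-1).
At (8, 1): MRS = 16.
So at (8, 1) the consumer would give up 16 units of y for one more unit of x.

MRS = 16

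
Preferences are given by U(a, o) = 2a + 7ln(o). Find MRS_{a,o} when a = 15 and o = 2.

MRS = 4/7

MU_a = 2, MU_o = 7/o.
MRS = 2 ÷ (7/o).
At (15, 2): MRS = 4/7.
So at (15, 2) the consumer would give up 4/7 units of o for one more unit of a.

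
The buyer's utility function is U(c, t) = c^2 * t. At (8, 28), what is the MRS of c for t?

MU_c = 2·c·t and MU_t = c^2.
MRS = MU_c/MU_t = (2/1)·t/c.
At (8, 28): MRS = 7.
The indifference curve has slope −7 at this bundle.

MRS = 7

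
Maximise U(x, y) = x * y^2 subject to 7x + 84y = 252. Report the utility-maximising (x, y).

x* = 12, y* = 2

MU_x = y^2 and MU_y = 2·x·y.
MRS = MU_x/MU_y = (1/2)·y/x.
Tangency: set MRS = p_x/p_y = 7/84 = 1/12.
So (1/2)·y/x = 1/12, i.e. y = (1/6)·x.
Substitute into the budget 7·x + 84·y = 252: 21·x = 252, so x* = 12.
Then y* = (1/6)·12 = 2.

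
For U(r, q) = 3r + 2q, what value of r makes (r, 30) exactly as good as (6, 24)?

r = 2

U(6, 24) = 66.
Set U(r, 30) = 66 and solve.
3r + 2·30 = 66 ⇒ 3r = 6 ⇒ r = 2.
Check: U(2, 30) = 66.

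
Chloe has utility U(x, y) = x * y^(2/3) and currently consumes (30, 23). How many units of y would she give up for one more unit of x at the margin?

MRS = 1.15

MU_x = y^(2/3) and MU_y = 2/3·x·y^(-1/3).
MRS = MU_x/MU_y = (1.5)·y/x.
At (30, 23): MRS = 1.15.
The indifference curve has slope −1.15 at this bundle.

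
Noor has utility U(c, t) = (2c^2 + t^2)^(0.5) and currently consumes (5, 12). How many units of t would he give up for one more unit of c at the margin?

MRS = 5/6

For CES with ρ = 2, MRS = (2/1)·(t/c)^(-1).
At (5, 12): MRS = 5/6.
So at (5, 12) the consumer would give up 5/6 units of t for one more unit of c.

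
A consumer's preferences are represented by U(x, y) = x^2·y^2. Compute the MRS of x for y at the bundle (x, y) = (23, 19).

MU_x = 2·x·y^2 and MU_y = 2·x^2·y.
MRS = MU_x/MU_y = y/x.
At (23, 19): MRS = 19/23.
That is, one extra unit of x is worth 19/23 units of y at the margin.

MRS = 19/23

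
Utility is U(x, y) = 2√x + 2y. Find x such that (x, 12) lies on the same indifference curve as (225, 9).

U(225, 9) = 48.
Set U(x, 12) = 48 and solve.
With y = 12: 2√x = 48 − 2·12 = 24, so √x = 12 and x = 144.
Check: U(144, 12) = 48.

x = 144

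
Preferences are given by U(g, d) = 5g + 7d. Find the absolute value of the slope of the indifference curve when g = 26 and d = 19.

MU_g = 5, MU_d = 7, so MRS = 5/7 at every bundle.
At (26, 19): MRS = 5/7.
That is, one extra unit of g is worth 5/7 units of d at the margin.

MRS = 5/7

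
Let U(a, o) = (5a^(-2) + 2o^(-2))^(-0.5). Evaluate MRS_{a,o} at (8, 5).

MRS = 625/1024

For CES with ρ = -2, MRS = (5/2)·(o/a)^3.
At (8, 5): MRS = 625/1024.
The indifference curve has slope −625/1024 at this bundle.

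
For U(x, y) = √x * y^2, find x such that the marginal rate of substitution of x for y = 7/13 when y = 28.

x = 13

MU_x = 0.5·x^(-0.5)·y^2 and MU_y = 2·√x·y.
MRS = MU_x/MU_y = (0.25)·y/x.
Substitute y = 28: MRS = 7/x. Setting 7/x = 7/13 gives x = 7/(7/13) = 13.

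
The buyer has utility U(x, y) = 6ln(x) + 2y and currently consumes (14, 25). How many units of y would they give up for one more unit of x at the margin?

MRS = 3/14

MU_x = 6/x, MU_y = 2.
MRS = 6/x ÷ 2.
At (14, 25): MRS = 3/14.
That is, one extra unit of x is worth 3/14 units of y at the margin.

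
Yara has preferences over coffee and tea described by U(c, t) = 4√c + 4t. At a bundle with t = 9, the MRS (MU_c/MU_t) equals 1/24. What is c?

c = 144

MU_c = 4/(2√c), MU_t = 4.
MRS = 4/(2√c) ÷ 4.
MRS depends only on c: 0.5/√c = 1/24 ⇒ √c = 0.5/(1/24) = 12 ⇒ c = 144.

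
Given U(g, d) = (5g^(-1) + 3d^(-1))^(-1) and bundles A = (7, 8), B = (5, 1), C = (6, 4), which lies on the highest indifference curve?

Evaluate utility at each bundle:
U(A) = 0.918.
U(B) = 0.250.
U(C) = 0.632.
Highest utility is A, so A ≻ C ≻ B.

Bundle A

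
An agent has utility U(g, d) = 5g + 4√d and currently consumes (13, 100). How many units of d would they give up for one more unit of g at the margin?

MU_g = 5, MU_d = 4/(2√d).
MRS = 5 ÷ (4/(2√d)).
At (13, 100): MRS = 25.
The indifference curve has slope −25 at this bundle.

MRS = 25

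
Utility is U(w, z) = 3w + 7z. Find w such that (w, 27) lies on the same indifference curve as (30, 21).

w = 16

U(30, 21) = 237.
Set U(w, 27) = 237 and solve.
3w + 7·27 = 237 ⇒ 3w = 48 ⇒ w = 16.
Check: U(16, 27) = 237.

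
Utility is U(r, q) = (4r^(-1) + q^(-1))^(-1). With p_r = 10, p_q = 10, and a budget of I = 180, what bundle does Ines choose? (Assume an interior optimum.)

For CES with ρ = -1, MRS = (4/1)·(q/r)^2.
Tangency: set MRS = p_r/p_q = 10/10 = 1.
So (q/r)^2 = 0.25; taking the square root, q/r = 0.5, i.e. q = 0.5·r.
Substitute into the budget 10·r + 10·q = 180: 15·r = 180, so r* = 12 and q* = 0.5·12 = 6.

r* = 12, q* = 6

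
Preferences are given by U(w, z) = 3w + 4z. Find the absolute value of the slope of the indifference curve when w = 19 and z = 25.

MU_w = 3, MU_z = 4, so MRS = 3/4 = 0.75 at every bundle.
At (19, 25): MRS = 0.75.
That is, one extra unit of w is worth 0.75 units of z at the margin.

MRS = 0.75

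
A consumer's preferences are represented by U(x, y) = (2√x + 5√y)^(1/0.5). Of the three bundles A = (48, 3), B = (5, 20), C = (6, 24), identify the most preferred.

Evaluate utility at each bundle:
U(A) = 507.000.
U(B) = 720.000.
U(C) = 864.000.
Highest utility is C, so C ≻ B ≻ A.

Bundle C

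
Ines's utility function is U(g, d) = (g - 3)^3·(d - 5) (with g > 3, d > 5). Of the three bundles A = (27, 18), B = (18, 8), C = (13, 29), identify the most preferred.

Bundle A

Evaluate utility at each bundle:
U(A) = 179712.
U(B) = 10125.
U(C) = 24000.
Highest utility is A, so A ≻ C ≻ B.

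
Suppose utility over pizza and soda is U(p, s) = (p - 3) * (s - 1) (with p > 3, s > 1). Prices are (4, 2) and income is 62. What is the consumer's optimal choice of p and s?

p* = 9, s* = 13

MU_p = (s−1), MU_s = (p−3).
MRS = (s−1)/(p−3).
Tangency: set MRS = p_p/p_s = 4/2 = 2.
So (s − 1)/(p − 3) = 2, i.e. (s − 1) = 2·(p − 3).
Rewrite the budget in excess-of-subsistence terms: 4·(p − 3) + 2·(s − 1) = 62 − 4·3 − 2·1 = 48.
Substituting, 8·(p − 3) = 48, so p − 3 = 6 and p* = 9.
Then s − 1 = 2·6 = 12, so s* = 13.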